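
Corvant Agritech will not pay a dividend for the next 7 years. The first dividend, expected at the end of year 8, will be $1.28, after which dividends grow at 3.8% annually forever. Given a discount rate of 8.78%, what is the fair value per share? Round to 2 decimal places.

$14.26

Deferred-dividend DDM. At t=7 the remaining stream is a growing perpetuity with first payment D_8 = 1.28.
V_7 = D_8/(r−g) = 1.28/(0.0878−0.038) = 25.7028
P₀ = V_7/(1+r)^7 = 25.7028/(1+0.0878)^7 = 14.2606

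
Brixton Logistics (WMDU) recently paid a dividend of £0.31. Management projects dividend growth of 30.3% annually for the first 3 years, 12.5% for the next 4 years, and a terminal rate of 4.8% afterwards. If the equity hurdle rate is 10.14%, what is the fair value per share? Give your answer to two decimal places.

£14.44

Three-stage DDM. Project D₁…D_7; terminal Gordon value at t=7 with g = 0.048; discount at r = 0.1014.
D_1 = 0.4039
D_2 = 0.5263
D_3 = 0.6858
D_4 = 0.7715
D_5 = 0.8680
D_6 = 0.9765
D_7 = 1.0985
TV_7 = 1.1512/(0.1014−0.048) = 21.5588
P₀ = Σ Dₜ/(1+r)ᵗ + TV_7/(1+r)^7 = 14.4444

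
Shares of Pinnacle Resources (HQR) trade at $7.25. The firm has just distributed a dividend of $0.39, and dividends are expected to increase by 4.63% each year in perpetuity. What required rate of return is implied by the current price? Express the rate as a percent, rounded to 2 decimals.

Rearranging the constant-growth DDM: r = D₁/P₀ + g.
D₁ = 0.39 × (1 + 0.0463) = 0.4081.
r = 0.4081 / 7.25 + 0.0463 = 0.05628 + 0.0463 = 0.10258

10.26%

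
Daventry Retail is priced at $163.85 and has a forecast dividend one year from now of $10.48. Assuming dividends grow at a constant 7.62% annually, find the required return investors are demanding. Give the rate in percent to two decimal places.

Rearranging the constant-growth DDM: r = D₁/P₀ + g.
r = 10.4800 / 163.85 + 0.0762 = 0.06396 + 0.0762 = 0.14016

14.02%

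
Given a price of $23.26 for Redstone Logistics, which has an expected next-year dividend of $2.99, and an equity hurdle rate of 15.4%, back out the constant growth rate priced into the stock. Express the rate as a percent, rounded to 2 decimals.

2.55%

From P₀ = D₁/(r − g), the implied growth is g = r − D₁/P₀.
g = 0.154 − 2.99/23.26 = 0.154 − 0.12855 = 0.02545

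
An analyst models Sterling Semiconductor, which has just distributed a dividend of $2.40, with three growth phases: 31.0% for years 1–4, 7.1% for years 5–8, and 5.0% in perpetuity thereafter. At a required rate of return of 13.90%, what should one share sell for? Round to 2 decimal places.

Three-stage DDM. Project D₁…D_8; terminal Gordon value at t=8 with g = 0.05; discount at r = 0.139.
D_1 = 3.1440
D_2 = 4.1186
D_3 = 5.3954
D_4 = 7.0680
D_5 = 7.5698
D_6 = 8.1073
D_7 = 8.6829
D_8 = 9.2994
TV_8 = 9.7644/(0.139−0.05) = 109.7119
P₀ = Σ Dₜ/(1+r)ᵗ + TV_8/(1+r)^8 = 66.9536

$66.95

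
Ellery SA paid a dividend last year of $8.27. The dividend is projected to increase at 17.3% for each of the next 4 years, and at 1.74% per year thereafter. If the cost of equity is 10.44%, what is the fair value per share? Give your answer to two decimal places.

$161.62

Two-stage DDM. Project D₁…D_4 at 0.173, terminal growth 0.0174, discount at r = 0.1044.
D_1 = 9.7007
D_2 = 11.3789
D_3 = 13.3475
D_4 = 15.6566
Terminal value at t=4: TV = D_5/(r−g) = 15.9290/(0.1044−0.0174) = 183.0923
P₀ = 9.7007/(1+0.1044)^1 + 11.3789/(1+0.1044)^2 + 13.3475/(1+0.1044)^3 + 15.6566/(1+0.1044)^4 + 183.0923/(1+0.1044)^4 = 161.6195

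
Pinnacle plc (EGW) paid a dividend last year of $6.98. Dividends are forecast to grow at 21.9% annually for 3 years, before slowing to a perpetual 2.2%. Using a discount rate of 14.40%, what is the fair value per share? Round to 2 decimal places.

$94.55

Two-stage DDM. Project D₁…D_3 at 0.219, terminal growth 0.022, discount at r = 0.144.
D_1 = 8.5086
D_2 = 10.3720
D_3 = 12.6435
Terminal value at t=3: TV = D_4/(r−g) = 12.9216/(0.144−0.022) = 105.9150
P₀ = 8.5086/(1+0.144)^1 + 10.3720/(1+0.144)^2 + 12.6435/(1+0.144)^3 + 105.9150/(1+0.144)^3 = 94.5500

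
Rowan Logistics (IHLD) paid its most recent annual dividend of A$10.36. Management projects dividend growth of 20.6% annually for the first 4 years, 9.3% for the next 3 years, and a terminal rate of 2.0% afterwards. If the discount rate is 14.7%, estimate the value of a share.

Three-stage DDM. Project D₁…D_7; terminal Gordon value at t=7 with g = 0.02; discount at r = 0.147.
D_1 = 12.4942
D_2 = 15.0680
D_3 = 18.1720
D_4 = 21.9154
D_5 = 23.9535
D_6 = 26.1812
D_7 = 28.6160
TV_7 = 29.1884/(0.147−0.02) = 229.8296
P₀ = Σ Dₜ/(1+r)ᵗ + TV_7/(1+r)^7 = 169.5658

A$169.57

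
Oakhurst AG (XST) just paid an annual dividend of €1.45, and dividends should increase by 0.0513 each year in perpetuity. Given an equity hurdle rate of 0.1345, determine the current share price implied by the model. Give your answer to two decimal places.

Gordon growth model: P₀ = D₁/(r − g). D₁ = 1.45 × (1 + 0.0513) = 1.5244.
P₀ = 1.5244 / (0.1345 − 0.0513) = 1.5244 / 0.0832 = 18.3219

€18.32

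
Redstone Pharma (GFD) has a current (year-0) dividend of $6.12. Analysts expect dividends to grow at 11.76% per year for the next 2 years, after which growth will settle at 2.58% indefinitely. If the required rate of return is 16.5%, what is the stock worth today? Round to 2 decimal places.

Two-stage DDM. Project D₁…D_2 at 0.1176, terminal growth 0.0258, discount at r = 0.165.
D_1 = 6.8397
D_2 = 7.6441
Terminal value at t=2: TV = D_3/(r−g) = 7.8413/(0.165−0.0258) = 56.3310
P₀ = 6.8397/(1+0.165)^1 + 7.6441/(1+0.165)^2 + 56.3310/(1+0.165)^2 = 53.0077

$53.01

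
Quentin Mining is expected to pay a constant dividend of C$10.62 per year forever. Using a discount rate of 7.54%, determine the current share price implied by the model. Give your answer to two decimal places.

C$140.85

Zero-growth DDM (perpetuity): P₀ = D/r = 10.62 / 0.0754 = 140.8488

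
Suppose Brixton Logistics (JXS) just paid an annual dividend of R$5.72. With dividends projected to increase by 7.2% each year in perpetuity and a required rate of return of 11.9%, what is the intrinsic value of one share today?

Gordon growth model: P₀ = D₁/(r − g). D₁ = 5.72 × (1 + 0.072) = 6.1318.
P₀ = 6.1318 / (0.119 − 0.072) = 6.1318 / 0.047 = 130.4647

R$130.46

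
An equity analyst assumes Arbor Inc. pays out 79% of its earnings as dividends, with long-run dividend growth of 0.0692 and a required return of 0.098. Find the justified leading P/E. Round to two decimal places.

Justified leading P/E = b/(r−g) = 0.79/(0.098−0.0692) = 27.4306

27.43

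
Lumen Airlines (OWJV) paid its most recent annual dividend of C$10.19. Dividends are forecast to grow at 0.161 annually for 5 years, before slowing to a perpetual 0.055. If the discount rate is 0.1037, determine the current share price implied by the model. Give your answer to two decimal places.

Two-stage DDM. Project D₁…D_5 at 0.161, terminal growth 0.055, discount at r = 0.1037.
D_1 = 11.8306
D_2 = 13.7353
D_3 = 15.9467
D_4 = 18.5141
D_5 = 21.4949
Terminal value at t=5: TV = D_6/(r−g) = 22.6771/(0.1037−0.055) = 465.6491
P₀ = 11.8306/(1+0.1037)^1 + 13.7353/(1+0.1037)^2 + 15.9467/(1+0.1037)^3 + 18.5141/(1+0.1037)^4 + 21.4949/(1+0.1037)^5 + 465.6491/(1+0.1037)^5 = 343.7740

C$343.77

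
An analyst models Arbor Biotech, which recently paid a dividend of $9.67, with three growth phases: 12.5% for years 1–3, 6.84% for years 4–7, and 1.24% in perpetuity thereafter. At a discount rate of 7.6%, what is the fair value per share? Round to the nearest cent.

$246.18

Three-stage DDM. Project D₁…D_7; terminal Gordon value at t=7 with g = 0.0124; discount at r = 0.076.
D_1 = 10.8788
D_2 = 12.2386
D_3 = 13.7684
D_4 = 14.7102
D_5 = 15.7164
D_6 = 16.7914
D_7 = 17.9399
TV_7 = 18.1623/(0.076−0.0124) = 285.5713
P₀ = Σ Dₜ/(1+r)ᵗ + TV_7/(1+r)^7 = 246.1796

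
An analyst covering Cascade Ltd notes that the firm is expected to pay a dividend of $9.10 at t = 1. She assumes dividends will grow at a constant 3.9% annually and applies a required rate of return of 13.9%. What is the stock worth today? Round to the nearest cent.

Gordon growth model: P₀ = D₁/(r − g), with D₁ = 9.10 given directly.
P₀ = 9.1000 / (0.139 − 0.039) = 9.1000 / 0.1 = 91.0000

$91.00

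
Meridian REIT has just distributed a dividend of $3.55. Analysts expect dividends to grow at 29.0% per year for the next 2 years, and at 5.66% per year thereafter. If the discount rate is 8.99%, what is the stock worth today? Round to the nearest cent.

$166.97

Two-stage DDM. Project D₁…D_2 at 0.29, terminal growth 0.0566, discount at r = 0.0899.
D_1 = 4.5795
D_2 = 5.9076
Terminal value at t=2: TV = D_3/(r−g) = 6.2419/(0.0899−0.0566) = 187.4451
P₀ = 4.5795/(1+0.0899)^1 + 5.9076/(1+0.0899)^2 + 187.4451/(1+0.0899)^2 = 166.9727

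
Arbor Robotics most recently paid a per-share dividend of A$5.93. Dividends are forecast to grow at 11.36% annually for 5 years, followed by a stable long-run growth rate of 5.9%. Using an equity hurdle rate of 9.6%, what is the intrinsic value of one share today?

Two-stage DDM. Project D₁…D_5 at 0.1136, terminal growth 0.059, discount at r = 0.096.
D_1 = 6.6036
D_2 = 7.3538
D_3 = 8.1892
D_4 = 9.1195
D_5 = 10.1555
Terminal value at t=5: TV = D_6/(r−g) = 10.7547/(0.096−0.059) = 290.6665
P₀ = 6.6036/(1+0.096)^1 + 7.3538/(1+0.096)^2 + 8.1892/(1+0.096)^3 + 9.1195/(1+0.096)^4 + 10.1555/(1+0.096)^5 + 290.6665/(1+0.096)^5 = 214.9080

A$214.91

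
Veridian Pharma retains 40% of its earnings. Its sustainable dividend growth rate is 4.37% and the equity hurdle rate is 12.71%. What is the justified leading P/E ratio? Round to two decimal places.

7.19

Payout ratio b = 1 − 0.40 = 0.60.
Justified leading P/E = b/(r−g) = 0.60/(0.1271−0.0437) = 7.1942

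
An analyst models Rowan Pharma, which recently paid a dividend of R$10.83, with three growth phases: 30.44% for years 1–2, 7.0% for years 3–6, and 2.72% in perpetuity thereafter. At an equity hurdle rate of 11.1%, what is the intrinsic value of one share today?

R$239.49

Three-stage DDM. Project D₁…D_6; terminal Gordon value at t=6 with g = 0.0272; discount at r = 0.111.
D_1 = 14.1267
D_2 = 18.4268
D_3 = 19.7167
D_4 = 21.0968
D_5 = 22.5736
D_6 = 24.1538
TV_6 = 24.8108/(0.111−0.0272) = 296.0712
P₀ = Σ Dₜ/(1+r)ᵗ + TV_6/(1+r)^6 = 239.4879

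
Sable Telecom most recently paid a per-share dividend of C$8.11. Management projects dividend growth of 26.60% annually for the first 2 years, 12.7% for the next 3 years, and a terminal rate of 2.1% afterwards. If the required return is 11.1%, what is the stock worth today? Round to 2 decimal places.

C$176.99

Three-stage DDM. Project D₁…D_5; terminal Gordon value at t=5 with g = 0.021; discount at r = 0.111.
D_1 = 10.2673
D_2 = 12.9984
D_3 = 14.6491
D_4 = 16.5096
D_5 = 18.6063
TV_5 = 18.9970/(0.111−0.021) = 211.0781
P₀ = Σ Dₜ/(1+r)ᵗ + TV_5/(1+r)^5 = 176.9851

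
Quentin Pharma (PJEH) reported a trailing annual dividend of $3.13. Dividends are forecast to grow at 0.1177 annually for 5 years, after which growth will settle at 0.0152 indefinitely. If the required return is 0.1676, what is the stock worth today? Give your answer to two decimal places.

$30.51

Two-stage DDM. Project D₁…D_5 at 0.1177, terminal growth 0.0152, discount at r = 0.1676.
D_1 = 3.4984
D_2 = 3.9102
D_3 = 4.3704
D_4 = 4.8848
D_5 = 5.4597
Terminal value at t=5: TV = D_6/(r−g) = 5.5427/(0.1676−0.0152) = 36.3695
P₀ = 3.4984/(1+0.1676)^1 + 3.9102/(1+0.1676)^2 + 4.3704/(1+0.1676)^3 + 4.8848/(1+0.1676)^4 + 5.4597/(1+0.1676)^5 + 36.3695/(1+0.1676)^5 = 30.5139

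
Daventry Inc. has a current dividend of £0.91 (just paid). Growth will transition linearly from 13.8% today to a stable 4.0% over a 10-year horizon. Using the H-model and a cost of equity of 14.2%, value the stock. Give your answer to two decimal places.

£13.65

H-model: P₀ = D₀[(1+g_L) + H(g_S−g_L)]/(r−g_L), with H = 10/2 = 5.
P₀ = 0.91 × [(1+0.04) + 5×(0.138−0.04)] / (0.142−0.04)
   = 0.91 × 1.5300 / 0.102 = 13.6500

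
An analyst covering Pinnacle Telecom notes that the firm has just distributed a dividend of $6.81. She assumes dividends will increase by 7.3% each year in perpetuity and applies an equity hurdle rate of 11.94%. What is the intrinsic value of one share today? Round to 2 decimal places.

Gordon growth model: P₀ = D₁/(r − g). D₁ = 6.81 × (1 + 0.073) = 7.3071.
P₀ = 7.3071 / (0.1194 − 0.073) = 7.3071 / 0.0464 = 157.4812

$157.48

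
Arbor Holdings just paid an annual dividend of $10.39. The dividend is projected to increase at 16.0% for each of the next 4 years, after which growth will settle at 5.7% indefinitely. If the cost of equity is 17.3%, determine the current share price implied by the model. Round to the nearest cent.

Two-stage DDM. Project D₁…D_4 at 0.16, terminal growth 0.057, discount at r = 0.173.
D_1 = 12.0524
D_2 = 13.9808
D_3 = 16.2177
D_4 = 18.8125
Terminal value at t=4: TV = D_5/(r−g) = 19.8849/(0.173−0.057) = 171.4212
P₀ = 12.0524/(1+0.173)^1 + 13.9808/(1+0.173)^2 + 16.2177/(1+0.173)^3 + 18.8125/(1+0.173)^4 + 171.4212/(1+0.173)^4 = 130.9679

$130.97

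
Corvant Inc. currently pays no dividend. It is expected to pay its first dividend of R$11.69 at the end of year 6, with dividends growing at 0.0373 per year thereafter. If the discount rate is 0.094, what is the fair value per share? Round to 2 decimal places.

R$131.57

Deferred-dividend DDM. At t=5 the remaining stream is a growing perpetuity with first payment D_6 = 11.69.
V_5 = D_6/(r−g) = 11.69/(0.094−0.0373) = 206.1728
P₀ = V_5/(1+r)^5 = 206.1728/(1+0.094)^5 = 131.5664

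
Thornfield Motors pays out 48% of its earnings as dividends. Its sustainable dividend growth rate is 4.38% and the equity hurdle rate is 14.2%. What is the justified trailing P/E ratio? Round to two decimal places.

5.10

Justified trailing P/E = b(1+g)/(r−g) = 0.48×(1+0.0438)/(0.142−0.0438) = 5.1021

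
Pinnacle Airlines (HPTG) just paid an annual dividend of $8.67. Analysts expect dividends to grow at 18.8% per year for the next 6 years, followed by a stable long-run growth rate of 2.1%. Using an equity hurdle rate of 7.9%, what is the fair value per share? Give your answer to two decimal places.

Two-stage DDM. Project D₁…D_6 at 0.188, terminal growth 0.021, discount at r = 0.079.
D_1 = 10.3000
D_2 = 12.2364
D_3 = 14.5368
D_4 = 17.2697
D_5 = 20.5164
D_6 = 24.3735
Terminal value at t=6: TV = D_7/(r−g) = 24.8853/(0.079−0.021) = 429.0575
P₀ = 10.3000/(1+0.079)^1 + 12.2364/(1+0.079)^2 + 14.5368/(1+0.079)^3 + 17.2697/(1+0.079)^4 + 20.5164/(1+0.079)^5 + 24.3735/(1+0.079)^6 + 429.0575/(1+0.079)^6 = 345.7277

$345.73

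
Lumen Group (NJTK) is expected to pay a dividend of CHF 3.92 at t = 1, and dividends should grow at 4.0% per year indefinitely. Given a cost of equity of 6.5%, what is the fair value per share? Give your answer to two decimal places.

Gordon growth model: P₀ = D₁/(r − g), with D₁ = 3.92 given directly.
P₀ = 3.9200 / (0.065 − 0.04) = 3.9200 / 0.025 = 156.8000

CHF 156.80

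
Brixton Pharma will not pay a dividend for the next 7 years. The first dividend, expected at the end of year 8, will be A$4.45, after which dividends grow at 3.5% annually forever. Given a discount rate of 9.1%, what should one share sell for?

A$43.19

Deferred-dividend DDM. At t=7 the remaining stream is a growing perpetuity with first payment D_8 = 4.45.
V_7 = D_8/(r−g) = 4.45/(0.091−0.035) = 79.4643
P₀ = V_7/(1+r)^7 = 79.4643/(1+0.091)^7 = 43.1915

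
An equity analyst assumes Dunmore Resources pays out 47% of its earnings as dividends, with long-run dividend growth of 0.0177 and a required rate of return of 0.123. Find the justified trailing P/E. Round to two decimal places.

Justified trailing P/E = b(1+g)/(r−g) = 0.47×(1+0.0177)/(0.123−0.0177) = 4.5424

4.54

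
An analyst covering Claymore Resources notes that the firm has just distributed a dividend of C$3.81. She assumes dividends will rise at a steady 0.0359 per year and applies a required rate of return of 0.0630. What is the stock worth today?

C$145.64

Gordon growth model: P₀ = D₁/(r − g). D₁ = 3.81 × (1 + 0.0359) = 3.9468.
P₀ = 3.9468 / (0.063 − 0.0359) = 3.9468 / 0.0271 = 145.6376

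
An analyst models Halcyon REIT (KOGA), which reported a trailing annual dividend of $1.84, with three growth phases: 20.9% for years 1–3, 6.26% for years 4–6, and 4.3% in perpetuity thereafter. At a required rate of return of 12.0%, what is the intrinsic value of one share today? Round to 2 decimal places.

$39.47

Three-stage DDM. Project D₁…D_6; terminal Gordon value at t=6 with g = 0.043; discount at r = 0.12.
D_1 = 2.2246
D_2 = 2.6895
D_3 = 3.2516
D_4 = 3.4551
D_5 = 3.6714
D_6 = 3.9013
TV_6 = 4.0690/(0.12−0.043) = 52.8445
P₀ = Σ Dₜ/(1+r)ᵗ + TV_6/(1+r)^6 = 39.4729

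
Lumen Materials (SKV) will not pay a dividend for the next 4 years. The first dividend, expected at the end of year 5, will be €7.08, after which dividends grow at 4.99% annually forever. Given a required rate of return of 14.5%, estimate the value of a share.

€43.31

Deferred-dividend DDM. At t=4 the remaining stream is a growing perpetuity with first payment D_5 = 7.08.
V_4 = D_5/(r−g) = 7.08/(0.145−0.0499) = 74.4479
P₀ = V_4/(1+r)^4 = 74.4479/(1+0.145)^4 = 43.3142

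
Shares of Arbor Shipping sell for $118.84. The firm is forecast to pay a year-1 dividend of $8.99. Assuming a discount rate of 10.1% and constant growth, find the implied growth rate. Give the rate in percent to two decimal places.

2.54%

From P₀ = D₁/(r − g), the implied growth is g = r − D₁/P₀.
g = 0.101 − 8.99/118.84 = 0.101 − 0.07565 = 0.02535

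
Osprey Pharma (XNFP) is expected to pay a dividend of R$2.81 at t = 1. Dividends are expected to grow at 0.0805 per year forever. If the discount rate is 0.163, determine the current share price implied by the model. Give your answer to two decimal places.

R$34.06

Gordon growth model: P₀ = D₁/(r − g), with D₁ = 2.81 given directly.
P₀ = 2.8100 / (0.163 − 0.0805) = 2.8100 / 0.0825 = 34.0606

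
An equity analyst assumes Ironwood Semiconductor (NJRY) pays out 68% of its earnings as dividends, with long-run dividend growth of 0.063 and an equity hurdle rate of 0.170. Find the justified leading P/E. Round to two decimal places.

6.36

Justified leading P/E = b/(r−g) = 0.68/(0.17−0.063) = 6.3551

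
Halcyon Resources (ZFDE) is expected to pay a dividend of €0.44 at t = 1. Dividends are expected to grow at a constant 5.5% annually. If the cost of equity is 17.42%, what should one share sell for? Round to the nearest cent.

Gordon growth model: P₀ = D₁/(r − g), with D₁ = 0.44 given directly.
P₀ = 0.4400 / (0.1742 − 0.055) = 0.4400 / 0.1192 = 3.6913

€3.69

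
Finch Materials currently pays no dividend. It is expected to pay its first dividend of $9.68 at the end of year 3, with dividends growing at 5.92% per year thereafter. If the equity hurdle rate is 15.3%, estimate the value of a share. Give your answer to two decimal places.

$77.63

Deferred-dividend DDM. At t=2 the remaining stream is a growing perpetuity with first payment D_3 = 9.68.
V_2 = D_3/(r−g) = 9.68/(0.153−0.0592) = 103.1983
P₀ = V_2/(1+r)^2 = 103.1983/(1+0.153)^2 = 77.6272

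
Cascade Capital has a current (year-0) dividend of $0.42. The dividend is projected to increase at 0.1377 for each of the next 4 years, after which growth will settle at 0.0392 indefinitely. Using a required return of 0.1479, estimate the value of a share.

Two-stage DDM. Project D₁…D_4 at 0.1377, terminal growth 0.0392, discount at r = 0.1479.
D_1 = 0.4778
D_2 = 0.5436
D_3 = 0.6185
D_4 = 0.7037
Terminal value at t=4: TV = D_5/(r−g) = 0.7312/(0.1479−0.0392) = 6.7271
P₀ = 0.4778/(1+0.1479)^1 + 0.5436/(1+0.1479)^2 + 0.6185/(1+0.1479)^3 + 0.7037/(1+0.1479)^4 + 6.7271/(1+0.1479)^4 = 5.5175

$5.52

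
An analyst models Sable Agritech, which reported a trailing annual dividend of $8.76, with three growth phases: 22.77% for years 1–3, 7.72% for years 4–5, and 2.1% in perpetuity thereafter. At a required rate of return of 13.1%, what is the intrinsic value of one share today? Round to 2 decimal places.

$146.21

Three-stage DDM. Project D₁…D_5; terminal Gordon value at t=5 with g = 0.021; discount at r = 0.131.
D_1 = 10.7547
D_2 = 13.2035
D_3 = 16.2099
D_4 = 17.4613
D_5 = 18.8093
TV_5 = 19.2043/(0.131−0.021) = 174.5849
P₀ = Σ Dₜ/(1+r)ᵗ + TV_5/(1+r)^5 = 146.2104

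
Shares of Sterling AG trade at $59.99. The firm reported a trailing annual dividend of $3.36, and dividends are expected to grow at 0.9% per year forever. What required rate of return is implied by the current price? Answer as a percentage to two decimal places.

Rearranging the constant-growth DDM: r = D₁/P₀ + g.
D₁ = 3.36 × (1 + 0.009) = 3.3902.
r = 3.3902 / 59.99 + 0.009 = 0.05651 + 0.009 = 0.06551

6.55%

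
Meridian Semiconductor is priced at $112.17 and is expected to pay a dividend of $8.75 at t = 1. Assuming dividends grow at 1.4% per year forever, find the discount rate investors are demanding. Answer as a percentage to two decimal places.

9.20%

Rearranging the constant-growth DDM: r = D₁/P₀ + g.
r = 8.7500 / 112.17 + 0.014 = 0.07801 + 0.014 = 0.09201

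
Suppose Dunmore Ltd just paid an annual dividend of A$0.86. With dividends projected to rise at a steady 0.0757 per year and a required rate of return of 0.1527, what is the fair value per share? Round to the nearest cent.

Gordon growth model: P₀ = D₁/(r − g). D₁ = 0.86 × (1 + 0.0757) = 0.9251.
P₀ = 0.9251 / (0.1527 − 0.0757) = 0.9251 / 0.077 = 12.0143

A$12.01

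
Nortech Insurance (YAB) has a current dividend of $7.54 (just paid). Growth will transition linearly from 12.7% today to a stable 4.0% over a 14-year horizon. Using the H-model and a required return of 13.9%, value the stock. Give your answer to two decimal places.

$125.59

H-model: P₀ = D₀[(1+g_L) + H(g_S−g_L)]/(r−g_L), with H = 14/2 = 7.
P₀ = 7.54 × [(1+0.04) + 7×(0.127−0.04)] / (0.139−0.04)
   = 7.54 × 1.6490 / 0.099 = 125.5905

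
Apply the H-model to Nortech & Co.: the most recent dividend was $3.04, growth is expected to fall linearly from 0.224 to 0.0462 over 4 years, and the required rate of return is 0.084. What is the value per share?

H-model: P₀ = D₀[(1+g_L) + H(g_S−g_L)]/(r−g_L), with H = 4/2 = 2.
P₀ = 3.04 × [(1+0.0462) + 2×(0.224−0.0462)] / (0.084−0.0462)
   = 3.04 × 1.4018 / 0.0378 = 112.7374

$112.74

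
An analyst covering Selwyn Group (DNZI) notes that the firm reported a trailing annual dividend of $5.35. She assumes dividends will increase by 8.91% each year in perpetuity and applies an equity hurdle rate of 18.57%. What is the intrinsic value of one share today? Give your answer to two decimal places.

$60.32

Gordon growth model: P₀ = D₁/(r − g). D₁ = 5.35 × (1 + 0.0891) = 5.8267.
P₀ = 5.8267 / (0.1857 − 0.0891) = 5.8267 / 0.0966 = 60.3177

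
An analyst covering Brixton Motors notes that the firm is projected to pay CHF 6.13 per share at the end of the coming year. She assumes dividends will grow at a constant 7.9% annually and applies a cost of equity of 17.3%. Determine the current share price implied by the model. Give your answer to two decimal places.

Gordon growth model: P₀ = D₁/(r − g), with D₁ = 6.13 given directly.
P₀ = 6.1300 / (0.173 − 0.079) = 6.1300 / 0.094 = 65.2128

CHF 65.21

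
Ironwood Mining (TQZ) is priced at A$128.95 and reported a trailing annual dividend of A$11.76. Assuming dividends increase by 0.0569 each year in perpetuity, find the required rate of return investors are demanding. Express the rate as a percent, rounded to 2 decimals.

15.33%

Rearranging the constant-growth DDM: r = D₁/P₀ + g.
D₁ = 11.76 × (1 + 0.0569) = 12.4291.
r = 12.4291 / 128.95 + 0.0569 = 0.09639 + 0.0569 = 0.15329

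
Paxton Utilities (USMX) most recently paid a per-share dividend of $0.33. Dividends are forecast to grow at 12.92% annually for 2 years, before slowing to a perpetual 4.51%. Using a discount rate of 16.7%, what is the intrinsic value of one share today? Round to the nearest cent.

$3.28

Two-stage DDM. Project D₁…D_2 at 0.1292, terminal growth 0.0451, discount at r = 0.167.
D_1 = 0.3726
D_2 = 0.4208
Terminal value at t=2: TV = D_3/(r−g) = 0.4398/(0.167−0.0451) = 3.6075
P₀ = 0.3726/(1+0.167)^1 + 0.4208/(1+0.167)^2 + 3.6075/(1+0.167)^2 = 3.2772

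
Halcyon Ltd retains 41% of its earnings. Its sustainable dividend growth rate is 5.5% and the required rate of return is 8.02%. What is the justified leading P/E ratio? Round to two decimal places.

Payout ratio b = 1 − 0.41 = 0.59.
Justified leading P/E = b/(r−g) = 0.59/(0.0802−0.055) = 23.4127

23.41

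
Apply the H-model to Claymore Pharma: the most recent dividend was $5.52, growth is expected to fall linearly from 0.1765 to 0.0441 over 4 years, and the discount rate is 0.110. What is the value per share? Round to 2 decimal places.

H-model: P₀ = D₀[(1+g_L) + H(g_S−g_L)]/(r−g_L), with H = 4/2 = 2.
P₀ = 5.52 × [(1+0.0441) + 2×(0.1765−0.0441)] / (0.11−0.0441)
   = 5.52 × 1.3089 / 0.0659 = 109.6378

$109.64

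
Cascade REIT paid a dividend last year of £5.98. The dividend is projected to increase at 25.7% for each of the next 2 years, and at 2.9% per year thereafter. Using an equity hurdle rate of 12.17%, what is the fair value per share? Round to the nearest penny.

Two-stage DDM. Project D₁…D_2 at 0.257, terminal growth 0.029, discount at r = 0.1217.
D_1 = 7.5169
D_2 = 9.4487
Terminal value at t=2: TV = D_3/(r−g) = 9.7227/(0.1217−0.029) = 104.8836
P₀ = 7.5169/(1+0.1217)^1 + 9.4487/(1+0.1217)^2 + 104.8836/(1+0.1217)^2 = 97.5702

£97.57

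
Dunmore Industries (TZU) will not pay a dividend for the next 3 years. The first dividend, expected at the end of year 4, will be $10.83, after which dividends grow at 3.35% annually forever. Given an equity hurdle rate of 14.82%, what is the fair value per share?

Deferred-dividend DDM. At t=3 the remaining stream is a growing perpetuity with first payment D_4 = 10.83.
V_3 = D_4/(r−g) = 10.83/(0.1482−0.0335) = 94.4202
P₀ = V_3/(1+r)^3 = 94.4202/(1+0.1482)^3 = 62.3753

$62.38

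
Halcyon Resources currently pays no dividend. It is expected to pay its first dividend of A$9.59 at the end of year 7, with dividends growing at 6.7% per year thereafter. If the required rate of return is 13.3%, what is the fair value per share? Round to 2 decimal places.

Deferred-dividend DDM. At t=6 the remaining stream is a growing perpetuity with first payment D_7 = 9.59.
V_6 = D_7/(r−g) = 9.59/(0.133−0.067) = 145.3030
P₀ = V_6/(1+r)^6 = 145.3030/(1+0.133)^6 = 68.6903

A$68.69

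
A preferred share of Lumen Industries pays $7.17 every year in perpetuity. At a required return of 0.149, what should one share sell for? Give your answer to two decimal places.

Zero-growth DDM (perpetuity): P₀ = D/r = 7.17 / 0.149 = 48.1208

$48.12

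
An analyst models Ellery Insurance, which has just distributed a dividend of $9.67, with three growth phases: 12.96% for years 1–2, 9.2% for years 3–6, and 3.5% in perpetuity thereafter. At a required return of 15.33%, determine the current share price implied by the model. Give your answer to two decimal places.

Three-stage DDM. Project D₁…D_6; terminal Gordon value at t=6 with g = 0.035; discount at r = 0.1533.
D_1 = 10.9232
D_2 = 12.3389
D_3 = 13.4741
D_4 = 14.7137
D_5 = 16.0673
D_6 = 17.5455
TV_6 = 18.1596/(0.1533−0.035) = 153.5048
P₀ = Σ Dₜ/(1+r)ᵗ + TV_6/(1+r)^6 = 116.4122

$116.41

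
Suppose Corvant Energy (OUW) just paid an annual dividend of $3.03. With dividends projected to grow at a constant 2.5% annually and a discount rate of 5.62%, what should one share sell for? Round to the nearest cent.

$99.54

Gordon growth model: P₀ = D₁/(r − g). D₁ = 3.03 × (1 + 0.025) = 3.1057.
P₀ = 3.1057 / (0.0562 − 0.025) = 3.1057 / 0.0312 = 99.5433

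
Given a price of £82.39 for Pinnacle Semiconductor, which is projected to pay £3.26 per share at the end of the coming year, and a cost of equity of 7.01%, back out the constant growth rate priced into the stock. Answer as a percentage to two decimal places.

From P₀ = D₁/(r − g), the implied growth is g = r − D₁/P₀.
g = 0.0701 − 3.26/82.39 = 0.0701 − 0.03957 = 0.03053

3.05%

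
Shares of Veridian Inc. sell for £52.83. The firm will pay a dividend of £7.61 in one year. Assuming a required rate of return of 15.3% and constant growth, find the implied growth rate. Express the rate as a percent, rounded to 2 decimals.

0.90%

From P₀ = D₁/(r − g), the implied growth is g = r − D₁/P₀.
g = 0.153 − 7.61/52.83 = 0.153 − 0.14405 = 0.00895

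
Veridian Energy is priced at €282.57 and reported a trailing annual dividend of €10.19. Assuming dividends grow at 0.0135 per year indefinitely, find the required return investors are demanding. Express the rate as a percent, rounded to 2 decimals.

Rearranging the constant-growth DDM: r = D₁/P₀ + g.
D₁ = 10.19 × (1 + 0.0135) = 10.3276.
r = 10.3276 / 282.57 + 0.0135 = 0.03655 + 0.0135 = 0.05005

5.00%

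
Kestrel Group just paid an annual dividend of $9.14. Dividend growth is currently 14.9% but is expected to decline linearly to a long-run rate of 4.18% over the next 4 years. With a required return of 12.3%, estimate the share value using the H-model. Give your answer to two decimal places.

H-model: P₀ = D₀[(1+g_L) + H(g_S−g_L)]/(r−g_L), with H = 4/2 = 2.
P₀ = 9.14 × [(1+0.0418) + 2×(0.149−0.0418)] / (0.123−0.0418)
   = 9.14 × 1.2562 / 0.0812 = 141.3999

$141.40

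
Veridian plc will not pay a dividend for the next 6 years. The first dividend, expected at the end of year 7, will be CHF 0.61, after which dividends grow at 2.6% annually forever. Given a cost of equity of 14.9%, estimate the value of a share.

Deferred-dividend DDM. At t=6 the remaining stream is a growing perpetuity with first payment D_7 = 0.61.
V_6 = D_7/(r−g) = 0.61/(0.149−0.026) = 4.9593
P₀ = V_6/(1+r)^6 = 4.9593/(1+0.149)^6 = 2.1553

CHF 2.16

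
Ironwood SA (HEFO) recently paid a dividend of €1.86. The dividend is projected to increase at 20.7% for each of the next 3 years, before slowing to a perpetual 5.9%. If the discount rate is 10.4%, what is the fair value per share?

Two-stage DDM. Project D₁…D_3 at 0.207, terminal growth 0.059, discount at r = 0.104.
D_1 = 2.2450
D_2 = 2.7097
D_3 = 3.2707
Terminal value at t=3: TV = D_4/(r−g) = 3.4636/(0.104−0.059) = 76.9694
P₀ = 2.2450/(1+0.104)^1 + 2.7097/(1+0.104)^2 + 3.2707/(1+0.104)^3 + 76.9694/(1+0.104)^3 = 63.8894

€63.89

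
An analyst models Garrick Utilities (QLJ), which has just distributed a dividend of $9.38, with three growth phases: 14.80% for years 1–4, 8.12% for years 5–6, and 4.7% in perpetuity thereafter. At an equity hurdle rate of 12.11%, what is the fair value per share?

Three-stage DDM. Project D₁…D_6; terminal Gordon value at t=6 with g = 0.047; discount at r = 0.1211.
D_1 = 10.7682
D_2 = 12.3619
D_3 = 14.1915
D_4 = 16.2918
D_5 = 17.6147
D_6 = 19.0451
TV_6 = 19.9402/(0.1211−0.047) = 269.0983
P₀ = Σ Dₜ/(1+r)ᵗ + TV_6/(1+r)^6 = 194.8965

$194.90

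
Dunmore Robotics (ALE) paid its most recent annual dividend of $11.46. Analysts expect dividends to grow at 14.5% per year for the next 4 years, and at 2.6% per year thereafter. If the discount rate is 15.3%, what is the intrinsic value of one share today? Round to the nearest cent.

Two-stage DDM. Project D₁…D_4 at 0.145, terminal growth 0.026, discount at r = 0.153.
D_1 = 13.1217
D_2 = 15.0243
D_3 = 17.2029
D_4 = 19.6973
Terminal value at t=4: TV = D_5/(r−g) = 20.2094/(0.153−0.026) = 159.1293
P₀ = 13.1217/(1+0.153)^1 + 15.0243/(1+0.153)^2 + 17.2029/(1+0.153)^3 + 19.6973/(1+0.153)^4 + 159.1293/(1+0.153)^4 = 135.0898

$135.09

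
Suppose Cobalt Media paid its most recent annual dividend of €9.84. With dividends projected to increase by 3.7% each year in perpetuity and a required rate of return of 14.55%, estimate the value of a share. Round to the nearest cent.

Gordon growth model: P₀ = D₁/(r − g). D₁ = 9.84 × (1 + 0.037) = 10.2041.
P₀ = 10.2041 / (0.1455 − 0.037) = 10.2041 / 0.1085 = 94.0468

€94.05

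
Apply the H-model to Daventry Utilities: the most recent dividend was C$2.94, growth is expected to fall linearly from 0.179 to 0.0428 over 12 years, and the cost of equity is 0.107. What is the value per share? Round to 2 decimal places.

C$85.18

H-model: P₀ = D₀[(1+g_L) + H(g_S−g_L)]/(r−g_L), with H = 12/2 = 6.
P₀ = 2.94 × [(1+0.0428) + 6×(0.179−0.0428)] / (0.107−0.0428)
   = 2.94 × 1.8600 / 0.0642 = 85.1776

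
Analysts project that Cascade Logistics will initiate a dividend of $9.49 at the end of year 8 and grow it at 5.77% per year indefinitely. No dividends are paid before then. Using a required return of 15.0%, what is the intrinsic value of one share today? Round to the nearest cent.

Deferred-dividend DDM. At t=7 the remaining stream is a growing perpetuity with first payment D_8 = 9.49.
V_7 = D_8/(r−g) = 9.49/(0.15−0.0577) = 102.8169
P₀ = V_7/(1+r)^7 = 102.8169/(1+0.15)^7 = 38.6527

$38.65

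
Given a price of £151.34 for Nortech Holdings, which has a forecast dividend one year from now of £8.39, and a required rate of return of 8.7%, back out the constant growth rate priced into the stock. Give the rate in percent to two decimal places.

From P₀ = D₁/(r − g), the implied growth is g = r − D₁/P₀.
g = 0.087 − 8.39/151.34 = 0.087 − 0.05544 = 0.03156

3.16%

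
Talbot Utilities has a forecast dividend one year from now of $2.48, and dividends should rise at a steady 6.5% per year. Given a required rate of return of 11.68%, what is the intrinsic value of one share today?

Gordon growth model: P₀ = D₁/(r − g), with D₁ = 2.48 given directly.
P₀ = 2.4800 / (0.1168 − 0.065) = 2.4800 / 0.0518 = 47.8764

$47.88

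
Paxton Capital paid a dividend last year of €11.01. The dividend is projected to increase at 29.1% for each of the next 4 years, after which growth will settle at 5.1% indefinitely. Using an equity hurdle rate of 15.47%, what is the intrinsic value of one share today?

€233.02

Two-stage DDM. Project D₁…D_4 at 0.291, terminal growth 0.051, discount at r = 0.1547.
D_1 = 14.2139
D_2 = 18.3502
D_3 = 23.6901
D_4 = 30.5839
Terminal value at t=4: TV = D_5/(r−g) = 32.1436/(0.1547−0.051) = 309.9676
P₀ = 14.2139/(1+0.1547)^1 + 18.3502/(1+0.1547)^2 + 23.6901/(1+0.1547)^3 + 30.5839/(1+0.1547)^4 + 309.9676/(1+0.1547)^4 = 233.0199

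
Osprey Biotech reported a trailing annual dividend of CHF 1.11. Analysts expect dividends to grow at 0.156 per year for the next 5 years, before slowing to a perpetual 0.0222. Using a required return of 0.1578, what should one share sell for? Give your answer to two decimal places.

CHF 13.83

Two-stage DDM. Project D₁…D_5 at 0.156, terminal growth 0.0222, discount at r = 0.1578.
D_1 = 1.2832
D_2 = 1.4833
D_3 = 1.7147
D_4 = 1.9822
D_5 = 2.2915
Terminal value at t=5: TV = D_6/(r−g) = 2.3423/(0.1578−0.0222) = 17.2738
P₀ = 1.2832/(1+0.1578)^1 + 1.4833/(1+0.1578)^2 + 1.7147/(1+0.1578)^3 + 1.9822/(1+0.1578)^4 + 2.2915/(1+0.1578)^5 + 17.2738/(1+0.1578)^5 = 13.8269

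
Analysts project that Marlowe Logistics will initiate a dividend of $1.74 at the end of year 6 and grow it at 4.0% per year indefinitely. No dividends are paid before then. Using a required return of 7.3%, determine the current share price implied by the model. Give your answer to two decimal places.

$37.07

Deferred-dividend DDM. At t=5 the remaining stream is a growing perpetuity with first payment D_6 = 1.74.
V_5 = D_6/(r−g) = 1.74/(0.073−0.04) = 52.7273
P₀ = V_5/(1+r)^5 = 52.7273/(1+0.073)^5 = 37.0712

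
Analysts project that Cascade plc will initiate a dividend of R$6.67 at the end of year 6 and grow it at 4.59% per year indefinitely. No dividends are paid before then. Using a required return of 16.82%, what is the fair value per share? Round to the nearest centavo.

R$25.07

Deferred-dividend DDM. At t=5 the remaining stream is a growing perpetuity with first payment D_6 = 6.67.
V_5 = D_6/(r−g) = 6.67/(0.1682−0.0459) = 54.5380
P₀ = V_5/(1+r)^5 = 54.5380/(1+0.1682)^5 = 25.0676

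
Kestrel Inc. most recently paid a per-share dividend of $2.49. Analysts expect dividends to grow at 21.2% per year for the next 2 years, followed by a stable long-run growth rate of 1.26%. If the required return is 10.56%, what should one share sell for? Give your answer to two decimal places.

$38.30

Two-stage DDM. Project D₁…D_2 at 0.212, terminal growth 0.0126, discount at r = 0.1056.
D_1 = 3.0179
D_2 = 3.6577
Terminal value at t=2: TV = D_3/(r−g) = 3.7038/(0.1056−0.0126) = 39.8253
P₀ = 3.0179/(1+0.1056)^1 + 3.6577/(1+0.1056)^2 + 39.8253/(1+0.1056)^2 = 38.3029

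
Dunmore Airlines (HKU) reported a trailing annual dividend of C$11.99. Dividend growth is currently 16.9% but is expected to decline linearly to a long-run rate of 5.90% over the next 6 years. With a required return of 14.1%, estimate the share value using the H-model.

C$203.10

H-model: P₀ = D₀[(1+g_L) + H(g_S−g_L)]/(r−g_L), with H = 6/2 = 3.
P₀ = 11.99 × [(1+0.059) + 3×(0.169−0.059)] / (0.141−0.059)
   = 11.99 × 1.3890 / 0.082 = 203.0989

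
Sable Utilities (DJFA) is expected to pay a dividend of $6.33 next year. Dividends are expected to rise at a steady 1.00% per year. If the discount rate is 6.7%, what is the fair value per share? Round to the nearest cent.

Gordon growth model: P₀ = D₁/(r − g), with D₁ = 6.33 given directly.
P₀ = 6.3300 / (0.067 − 0.01) = 6.3300 / 0.057 = 111.0526

$111.05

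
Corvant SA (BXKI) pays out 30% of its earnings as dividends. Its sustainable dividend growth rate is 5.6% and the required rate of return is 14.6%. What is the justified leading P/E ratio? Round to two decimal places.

Justified leading P/E = b/(r−g) = 0.30/(0.146−0.056) = 3.3333

3.33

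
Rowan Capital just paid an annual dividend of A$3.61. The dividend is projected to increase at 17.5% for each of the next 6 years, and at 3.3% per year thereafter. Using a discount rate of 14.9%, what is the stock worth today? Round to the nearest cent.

Two-stage DDM. Project D₁…D_6 at 0.175, terminal growth 0.033, discount at r = 0.149.
D_1 = 4.2417
D_2 = 4.9841
D_3 = 5.8563
D_4 = 6.8811
D_5 = 8.0853
D_6 = 9.5002
Terminal value at t=6: TV = D_7/(r−g) = 9.8137/(0.149−0.033) = 84.6012
P₀ = 4.2417/(1+0.149)^1 + 4.9841/(1+0.149)^2 + 5.8563/(1+0.149)^3 + 6.8811/(1+0.149)^4 + 8.0853/(1+0.149)^5 + 9.5002/(1+0.149)^6 + 84.6012/(1+0.149)^6 = 60.2085

A$60.21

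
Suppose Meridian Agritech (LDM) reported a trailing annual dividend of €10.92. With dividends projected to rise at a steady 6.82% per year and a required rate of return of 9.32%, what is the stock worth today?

€466.59

Gordon growth model: P₀ = D₁/(r − g). D₁ = 10.92 × (1 + 0.0682) = 11.6647.
P₀ = 11.6647 / (0.0932 − 0.0682) = 11.6647 / 0.025 = 466.5898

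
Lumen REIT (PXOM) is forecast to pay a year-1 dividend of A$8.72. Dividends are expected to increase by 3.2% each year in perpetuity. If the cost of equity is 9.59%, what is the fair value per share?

Gordon growth model: P₀ = D₁/(r − g), with D₁ = 8.72 given directly.
P₀ = 8.7200 / (0.0959 − 0.032) = 8.7200 / 0.0639 = 136.4632

A$136.46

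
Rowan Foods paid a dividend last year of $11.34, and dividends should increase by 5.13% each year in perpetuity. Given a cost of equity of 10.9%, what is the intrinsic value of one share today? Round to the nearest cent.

Gordon growth model: P₀ = D₁/(r − g). D₁ = 11.34 × (1 + 0.0513) = 11.9217.
P₀ = 11.9217 / (0.109 − 0.0513) = 11.9217 / 0.0577 = 206.6160

$206.62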